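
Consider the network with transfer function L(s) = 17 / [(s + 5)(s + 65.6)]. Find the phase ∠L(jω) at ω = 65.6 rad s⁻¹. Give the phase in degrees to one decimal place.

∠(j65.6 + 5) = arctan(65.6/5) = 85.64°
∠(j65.6 + 65.6) = arctan(65.6/65.6) = 45.00°
∠L(j65.6) = − (85.64° + 45.00°) = -130.64°

-130.6°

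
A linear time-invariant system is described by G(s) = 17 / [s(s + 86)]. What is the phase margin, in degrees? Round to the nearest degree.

90°

Gain crossover: |G(jω)| = 1 at ω ≈ 0.198 rad/s.
∠G(j0.198) = −90° − arctan(0.198/86) ≈ -90.13°
PM = 180° + (-90.13°) = 89.87°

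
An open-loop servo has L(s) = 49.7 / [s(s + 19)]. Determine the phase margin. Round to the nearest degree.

82°

Gain crossover: |L(jω)| = 1 at ω ≈ 2.59 rad/s.
∠L(j2.59) = −90° − arctan(2.59/19) ≈ -97.77°
PM = 180° + (-97.77°) = 82.23°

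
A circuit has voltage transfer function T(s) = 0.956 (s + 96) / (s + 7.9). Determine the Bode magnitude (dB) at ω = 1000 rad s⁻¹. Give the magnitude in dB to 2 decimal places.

-0.35 dB

|j1000 + 96| = √(1000² + 96²) = 1005
|j1000 + 7.9| = √(1000² + 7.9²) = 1000
|T(j1000)| = 0.956 × 1005 / 1000 = 0.96037
20 log₁₀(0.96037) = -0.351 dB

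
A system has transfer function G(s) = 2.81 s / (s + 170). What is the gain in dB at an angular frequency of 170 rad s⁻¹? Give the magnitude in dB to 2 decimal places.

5.96 dB

|j170| = 170
|j170 + 170| = √(170² + 170²) = 240.4
|G(j170)| = 2.81 × 170 / 240.4 = 1.987
20 log₁₀(1.987) = 5.964 dB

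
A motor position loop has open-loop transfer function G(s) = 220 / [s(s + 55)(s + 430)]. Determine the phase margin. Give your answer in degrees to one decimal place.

90.0°

Gain crossover: |G(jω)| = 1 at ω ≈ 0.0093 rad/s.
∠G(j0.0093) = −90° − arctan(0.0093/55) − arctan(0.0093/430) ≈ -90.01°
PM = 180° + (-90.01°) = 89.99°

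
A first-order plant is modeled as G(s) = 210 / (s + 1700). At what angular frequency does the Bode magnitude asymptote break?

The single real pole at s = −1700 gives a corner at ω = 1700 rad s⁻¹.

1700 rad s⁻¹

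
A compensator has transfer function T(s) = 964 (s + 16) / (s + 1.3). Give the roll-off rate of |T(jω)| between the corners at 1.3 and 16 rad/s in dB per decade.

In this band the factors already past their corner are: pole at 1.3; net slope = -20 dB/decade.

-20 dB/decade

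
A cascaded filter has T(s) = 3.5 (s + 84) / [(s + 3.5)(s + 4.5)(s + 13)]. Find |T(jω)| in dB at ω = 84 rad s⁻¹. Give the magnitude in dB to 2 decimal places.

|j84 + 84| = √(84² + 84²) = 118.8
|j84 + 3.5| = √(84² + 3.5²) = 84.07
|j84 + 4.5| = √(84² + 4.5²) = 84.12
|j84 + 13| = √(84² + 13²) = 85
|T(j84)| = 3.5 × 118.8 / (84.07 × 84.12 × 85) = 0.00069165
20 log₁₀(0.00069165) = -63.202 dB

-63.20 dB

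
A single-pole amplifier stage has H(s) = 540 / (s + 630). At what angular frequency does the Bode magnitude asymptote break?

630 rad/s

The single real pole at s = −630 gives a corner at ω = 630 rad/s.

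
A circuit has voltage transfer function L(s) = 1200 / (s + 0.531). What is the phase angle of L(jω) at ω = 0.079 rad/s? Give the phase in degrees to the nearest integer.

-8°

∠(j0.079 + 0.531) = arctan(0.079/0.531) = 8.46°
∠L(j0.079) = −8.46° = -8.46°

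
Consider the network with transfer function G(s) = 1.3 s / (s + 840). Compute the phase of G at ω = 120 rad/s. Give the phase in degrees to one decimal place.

∠(j120) = 90.00°
∠(j120 + 840) = arctan(120/840) = 8.13°
∠G(j120) = 90.00° − 8.13° = 81.87°

81.9°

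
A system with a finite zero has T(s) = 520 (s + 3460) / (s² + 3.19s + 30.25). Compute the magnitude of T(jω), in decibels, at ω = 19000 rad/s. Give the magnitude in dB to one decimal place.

-31.1 dB

|j19000 + 3460| = √(19000² + 3460²) = 1.931e+04
|(j19000)² + 3.19(j19000) + 30.25| = |-3.61e+08 + j60610| = 3.61e+08
|T(j19000)| = 520 × 1.931e+04 / 3.61e+08 = 0.027819
20 log₁₀(0.027819) = -31.11 dB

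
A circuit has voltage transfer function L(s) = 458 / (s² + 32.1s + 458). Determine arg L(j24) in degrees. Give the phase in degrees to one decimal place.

-98.7°

∠[(j24)² + 32.1(j24) + 458] = ∠[-118 + j770.4] = 98.71°
∠L(j24) = −98.71° = -98.71°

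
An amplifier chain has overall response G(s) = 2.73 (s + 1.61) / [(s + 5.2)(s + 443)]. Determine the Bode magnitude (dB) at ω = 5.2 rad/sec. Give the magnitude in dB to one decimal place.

|j5.2 + 1.61| = √(5.2² + 1.61²) = 5.444
|j5.2 + 5.2| = √(5.2² + 5.2²) = 7.354
|j5.2 + 443| = √(5.2² + 443²) = 443
|G(j5.2)| = 2.73 × 5.444 / (7.354 × 443) = 0.0045613
20 log₁₀(0.0045613) = -46.82 dB

-46.8 dB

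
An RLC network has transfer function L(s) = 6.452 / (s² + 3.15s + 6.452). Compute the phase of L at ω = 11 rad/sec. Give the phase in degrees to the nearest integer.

∠[(j11)² + 3.15(j11) + 6.452] = ∠[-114.55 + j34.65] = 163.17°
∠L(j11) = −163.17° = -163.17°

-163°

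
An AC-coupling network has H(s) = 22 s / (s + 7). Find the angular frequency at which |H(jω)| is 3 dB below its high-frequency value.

7 rad/sec

For a single-pole high-pass, the −3 dB point is at the pole: ω = 7 rad/sec.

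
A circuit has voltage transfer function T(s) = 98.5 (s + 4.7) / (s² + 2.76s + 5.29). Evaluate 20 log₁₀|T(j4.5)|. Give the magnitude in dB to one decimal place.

30.4 dB

|j4.5 + 4.7| = √(4.5² + 4.7²) = 6.507
|(j4.5)² + 2.76(j4.5) + 5.29| = |-14.96 + j12.42| = 19.44
|T(j4.5)| = 98.5 × 6.507 / 19.44 = 32.963
20 log₁₀(32.963) = 30.36 dB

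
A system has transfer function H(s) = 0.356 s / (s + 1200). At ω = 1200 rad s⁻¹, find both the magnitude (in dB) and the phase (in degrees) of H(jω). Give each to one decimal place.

|H| = -12.0 dB, ∠H = 45.0°

|j1200| = 1200
|j1200 + 1200| = √(1200² + 1200²) = 1697
|H(j1200)| = 0.356 × 1200 / 1697 = 0.25173
20 log₁₀(0.25173) = -11.98 dB
∠(j1200) = 90.00°
∠(j1200 + 1200) = arctan(1200/1200) = 45.00°
∠H(j1200) = 90.00° − 45.00° = 45.00°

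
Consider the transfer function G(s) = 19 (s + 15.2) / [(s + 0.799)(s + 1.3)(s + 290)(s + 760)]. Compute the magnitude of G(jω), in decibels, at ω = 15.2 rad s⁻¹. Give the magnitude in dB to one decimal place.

-102.0 dB

|j15.2 + 15.2| = √(15.2² + 15.2²) = 21.5
|j15.2 + 0.799| = √(15.2² + 0.799²) = 15.22
|j15.2 + 1.3| = √(15.2² + 1.3²) = 15.26
|j15.2 + 290| = √(15.2² + 290²) = 290.4
|j15.2 + 760| = √(15.2² + 760²) = 760.2
|G(j15.2)| = 19 × 21.5 / (15.22 × 15.26 × 290.4 × 760.2) = 7.968e-06
20 log₁₀(7.968e-06) = -101.97 dB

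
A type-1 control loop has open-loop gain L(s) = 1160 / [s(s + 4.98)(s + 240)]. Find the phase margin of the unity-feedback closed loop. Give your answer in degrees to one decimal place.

78.9°

Gain crossover: |L(jω)| = 1 at ω ≈ 0.953 rad/s.
∠L(j0.953) = −90° − arctan(0.953/4.98) − arctan(0.953/240) ≈ -101.06°
PM = 180° + (-101.06°) = 78.94°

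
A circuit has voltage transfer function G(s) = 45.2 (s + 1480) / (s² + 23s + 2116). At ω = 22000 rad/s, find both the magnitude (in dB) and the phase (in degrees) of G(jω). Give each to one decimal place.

|j22000 + 1480| = √(22000² + 1480²) = 2.205e+04
|(j22000)² + 23(j22000) + 2116| = |-4.84e+08 + j5.06e+05| = 4.84e+08
|G(j22000)| = 45.2 × 2.205e+04 / 4.84e+08 = 0.0020592
20 log₁₀(0.0020592) = -53.73 dB
∠(j22000 + 1480) = arctan(22000/1480) = 86.15°
∠[(j22000)² + 23(j22000) + 2116] = ∠[-4.84e+08 + j5.06e+05] = 179.94°
∠G(j22000) = 86.15° − 179.94° = -93.79°

|G| = -53.7 dB, ∠G = -93.8°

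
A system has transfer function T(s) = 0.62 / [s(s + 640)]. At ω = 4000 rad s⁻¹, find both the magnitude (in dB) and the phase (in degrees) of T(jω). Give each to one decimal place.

|T| = -148.3 dB, ∠T = -170.9°

|j4000 + 640| = √(4000² + 640²) = 4051
|j4000| = 4000
|T(j4000)| = 0.62 / (4051 × 4000) = 3.8263e-08
20 log₁₀(3.8263e-08) = -148.34 dB
∠(j4000 + 640) = arctan(4000/640) = 80.91°
∠(j4000) = 90.00°
∠T(j4000) = − (80.91° + 90.00°) = -170.91°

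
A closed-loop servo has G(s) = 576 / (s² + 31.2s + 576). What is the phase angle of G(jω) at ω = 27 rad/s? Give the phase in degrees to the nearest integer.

-100°

∠[(j27)² + 31.2(j27) + 576] = ∠[-153 + j842.4] = 100.29°
∠G(j27) = −100.29° = -100.29°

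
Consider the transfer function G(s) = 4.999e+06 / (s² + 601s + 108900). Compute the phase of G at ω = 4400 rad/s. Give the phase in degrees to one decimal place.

∠[(j4400)² + 601(j4400) + 108900] = ∠[-1.9251e+07 + j2.6444e+06] = 172.18°
∠G(j4400) = −172.18° = -172.18°

-172.2 deg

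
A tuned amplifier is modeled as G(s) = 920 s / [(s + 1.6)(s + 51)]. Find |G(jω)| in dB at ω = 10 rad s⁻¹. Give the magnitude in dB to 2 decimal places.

24.85 dB

|j10| = 10
|j10 + 1.6| = √(10² + 1.6²) = 10.13
|j10 + 51| = √(10² + 51²) = 51.97
|G(j10)| = 920 × 10 / (10.13 × 51.97) = 17.48
20 log₁₀(17.48) = 24.851 dB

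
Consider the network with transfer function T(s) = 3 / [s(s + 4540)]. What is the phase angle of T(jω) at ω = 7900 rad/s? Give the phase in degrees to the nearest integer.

∠(j7900 + 4540) = arctan(7900/4540) = 60.11°
∠(j7900) = 90.00°
∠T(j7900) = − (60.11° + 90.00°) = -150.11°

-150°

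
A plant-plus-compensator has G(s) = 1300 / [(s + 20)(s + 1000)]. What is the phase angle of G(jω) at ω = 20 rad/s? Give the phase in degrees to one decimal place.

-46.1°

∠(j20 + 20) = arctan(20/20) = 45.00°
∠(j20 + 1000) = arctan(20/1000) = 1.15°
∠G(j20) = − (45.00° + 1.15°) = -46.15°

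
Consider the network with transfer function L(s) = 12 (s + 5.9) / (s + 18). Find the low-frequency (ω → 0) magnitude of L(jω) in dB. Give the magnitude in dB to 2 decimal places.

11.90 dB

L(0) = 12 × 5.9 / 18 = 3.9333
20 log₁₀(3.9333) = 11.895 dB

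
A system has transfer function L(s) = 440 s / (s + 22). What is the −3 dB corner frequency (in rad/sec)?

For a single-pole high-pass, the −3 dB point is at the pole: ω = 22 rad/sec.

22 rad/sec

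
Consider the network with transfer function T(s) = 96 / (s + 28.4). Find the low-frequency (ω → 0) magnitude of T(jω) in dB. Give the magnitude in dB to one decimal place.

T(0) = 96 / 28.4 = 3.3803
20 log₁₀(3.3803) = 10.58 dB

10.6 dB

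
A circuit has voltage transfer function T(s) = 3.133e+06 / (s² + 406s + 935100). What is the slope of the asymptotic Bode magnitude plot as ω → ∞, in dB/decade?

With 0 zeros and 2 poles, the high-frequency asymptotic slope is 20 × (0 − 2) = -40 dB/decade.

-40 dB/decade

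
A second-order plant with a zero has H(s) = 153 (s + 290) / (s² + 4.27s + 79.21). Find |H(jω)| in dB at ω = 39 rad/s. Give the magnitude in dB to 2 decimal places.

|j39 + 290| = √(39² + 290²) = 292.6
|(j39)² + 4.27(j39) + 79.21| = |-1441.8 + j166.53| = 1451
|H(j39)| = 153 × 292.6 / 1451 = 30.846
20 log₁₀(30.846) = 29.784 dB

29.78 dB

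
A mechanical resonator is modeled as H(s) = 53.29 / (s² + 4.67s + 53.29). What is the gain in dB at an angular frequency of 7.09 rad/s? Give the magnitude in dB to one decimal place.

4.1 dB

|(j7.09)² + 4.67(j7.09) + 53.29| = |3.0219 + j33.11| = 33.25
|H(j7.09)| = 53.29 / 33.25 = 1.6028
20 log₁₀(1.6028) = 4.10 dB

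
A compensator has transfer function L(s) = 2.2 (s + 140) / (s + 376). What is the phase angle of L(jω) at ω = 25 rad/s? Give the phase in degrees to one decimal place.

6.3°

∠(j25 + 140) = arctan(25/140) = 10.12°
∠(j25 + 376) = arctan(25/376) = 3.80°
∠L(j25) = 10.12° − 3.80° = 6.32°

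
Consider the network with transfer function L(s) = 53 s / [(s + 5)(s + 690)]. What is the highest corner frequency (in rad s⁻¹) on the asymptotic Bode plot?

Break frequencies occur at each pole and zero magnitude: 5 rad s⁻¹, 690 rad s⁻¹.
The highest is 690 rad s⁻¹.

690 rad s⁻¹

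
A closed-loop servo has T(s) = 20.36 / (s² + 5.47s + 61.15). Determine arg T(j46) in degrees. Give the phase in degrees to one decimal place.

∠[(j46)² + 5.47(j46) + 61.15] = ∠[-2054.8 + j251.62] = 173.02°
∠T(j46) = −173.02° = -173.02°

-173.0°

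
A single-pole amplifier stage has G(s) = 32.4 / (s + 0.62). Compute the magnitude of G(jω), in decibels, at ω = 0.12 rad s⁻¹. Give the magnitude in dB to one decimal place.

|j0.12 + 0.62| = √(0.12² + 0.62²) = 0.6315
|G(j0.12)| = 32.4 / 0.6315 = 51.306
20 log₁₀(51.306) = 34.20 dB

34.2 dB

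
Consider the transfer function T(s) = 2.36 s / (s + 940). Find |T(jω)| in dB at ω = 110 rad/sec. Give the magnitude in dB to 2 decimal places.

|j110| = 110
|j110 + 940| = √(110² + 940²) = 946.4
|T(j110)| = 2.36 × 110 / 946.4 = 0.2743
20 log₁₀(0.2743) = -11.236 dB

-11.24 dB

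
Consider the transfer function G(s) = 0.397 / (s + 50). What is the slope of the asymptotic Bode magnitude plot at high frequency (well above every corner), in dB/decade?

With 0 zeros and 1 pole, the high-frequency asymptotic slope is 20 × (0 − 1) = -20 dB/decade.

-20 dB/decade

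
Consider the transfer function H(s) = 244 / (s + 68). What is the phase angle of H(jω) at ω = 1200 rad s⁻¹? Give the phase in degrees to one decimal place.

∠(j1200 + 68) = arctan(1200/68) = 86.76°
∠H(j1200) = −86.76° = -86.76°

-86.8°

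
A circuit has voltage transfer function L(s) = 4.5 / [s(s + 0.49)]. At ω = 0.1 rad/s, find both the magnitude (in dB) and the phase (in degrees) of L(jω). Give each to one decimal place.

|j0.1 + 0.49| = √(0.1² + 0.49²) = 0.5001
|j0.1| = 0.1
|L(j0.1)| = 4.5 / (0.5001 × 0.1) = 89.982
20 log₁₀(89.982) = 39.08 dB
∠(j0.1 + 0.49) = arctan(0.1/0.49) = 11.53°
∠(j0.1) = 90.00°
∠L(j0.1) = − (11.53° + 90.00°) = -101.53°

|L| = 39.1 dB, ∠L = -101.5°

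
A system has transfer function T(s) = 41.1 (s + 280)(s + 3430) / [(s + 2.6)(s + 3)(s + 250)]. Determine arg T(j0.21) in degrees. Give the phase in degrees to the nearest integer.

∠(j0.21 + 280) = arctan(0.21/280) = 0.04°
∠(j0.21 + 3430) = arctan(0.21/3430) = 0.00°
∠(j0.21 + 2.6) = arctan(0.21/2.6) = 4.62°
∠(j0.21 + 3) = arctan(0.21/3) = 4.00°
∠(j0.21 + 250) = arctan(0.21/250) = 0.05°
∠T(j0.21) = 0.04° + 0.00° − (4.62° + 4.00° + 0.05°) = -8.62°

-9 deg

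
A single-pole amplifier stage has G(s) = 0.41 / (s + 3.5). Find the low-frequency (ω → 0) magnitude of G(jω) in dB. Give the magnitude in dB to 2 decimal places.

-18.63 dB

G(0) = 0.41 / 3.5 = 0.11714
20 log₁₀(0.11714) = -18.626 dB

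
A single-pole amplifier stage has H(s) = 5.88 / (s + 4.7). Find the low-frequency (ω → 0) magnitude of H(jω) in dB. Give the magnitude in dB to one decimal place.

H(0) = 5.88 / 4.7 = 1.2511
20 log₁₀(1.2511) = 1.95 dB

1.9 dB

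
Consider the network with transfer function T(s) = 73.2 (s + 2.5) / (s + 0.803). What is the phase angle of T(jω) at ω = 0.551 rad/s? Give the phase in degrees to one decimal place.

∠(j0.551 + 2.5) = arctan(0.551/2.5) = 12.43°
∠(j0.551 + 0.803) = arctan(0.551/0.803) = 34.46°
∠T(j0.551) = 12.43° − 34.46° = -22.03°

-22.0°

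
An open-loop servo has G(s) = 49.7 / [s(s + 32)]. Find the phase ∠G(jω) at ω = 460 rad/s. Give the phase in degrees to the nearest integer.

-176°

∠(j460 + 32) = arctan(460/32) = 86.02°
∠(j460) = 90.00°
∠G(j460) = − (86.02° + 90.00°) = -176.02°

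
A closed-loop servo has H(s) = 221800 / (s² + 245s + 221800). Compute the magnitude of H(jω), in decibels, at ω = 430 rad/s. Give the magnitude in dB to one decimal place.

|(j430)² + 245(j430) + 221800| = |36900 + j1.0535e+05| = 1.116e+05
|H(j430)| = 221800 / 1.116e+05 = 1.987
20 log₁₀(1.987) = 5.96 dB

6.0 dB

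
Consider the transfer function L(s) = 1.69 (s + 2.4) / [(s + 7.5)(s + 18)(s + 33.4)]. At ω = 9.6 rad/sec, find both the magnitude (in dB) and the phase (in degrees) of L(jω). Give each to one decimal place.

|j9.6 + 2.4| = √(9.6² + 2.4²) = 9.895
|j9.6 + 7.5| = √(9.6² + 7.5²) = 12.18
|j9.6 + 18| = √(9.6² + 18²) = 20.4
|j9.6 + 33.4| = √(9.6² + 33.4²) = 34.75
|L(j9.6)| = 1.69 × 9.895 / (12.18 × 20.4 × 34.75) = 0.0019363
20 log₁₀(0.0019363) = -54.26 dB
∠(j9.6 + 2.4) = arctan(9.6/2.4) = 75.96°
∠(j9.6 + 7.5) = arctan(9.6/7.5) = 52.00°
∠(j9.6 + 18) = arctan(9.6/18) = 28.07°
∠(j9.6 + 33.4) = arctan(9.6/33.4) = 16.04°
∠L(j9.6) = 75.96° − (52.00° + 28.07° + 16.04°) = -20.15°

|L| = -54.3 dB, ∠L = -20.1 deg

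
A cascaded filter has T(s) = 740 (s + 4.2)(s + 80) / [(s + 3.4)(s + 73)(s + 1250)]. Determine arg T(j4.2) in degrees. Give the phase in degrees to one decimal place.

-6.5°

∠(j4.2 + 4.2) = arctan(4.2/4.2) = 45.00°
∠(j4.2 + 80) = arctan(4.2/80) = 3.01°
∠(j4.2 + 3.4) = arctan(4.2/3.4) = 51.01°
∠(j4.2 + 73) = arctan(4.2/73) = 3.29°
∠(j4.2 + 1250) = arctan(4.2/1250) = 0.19°
∠T(j4.2) = 45.00° + 3.01° − (51.01° + 3.29° + 0.19°) = -6.49°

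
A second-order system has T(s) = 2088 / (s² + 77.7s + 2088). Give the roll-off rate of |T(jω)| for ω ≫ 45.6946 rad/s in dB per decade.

With 0 zeros and 2 poles, the high-frequency asymptotic slope is 20 × (0 − 2) = -40 dB/decade.

-40 dB/decade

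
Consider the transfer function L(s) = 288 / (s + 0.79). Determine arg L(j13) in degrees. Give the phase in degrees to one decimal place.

∠(j13 + 0.79) = arctan(13/0.79) = 86.52°
∠L(j13) = −86.52° = -86.52°

-86.5 deg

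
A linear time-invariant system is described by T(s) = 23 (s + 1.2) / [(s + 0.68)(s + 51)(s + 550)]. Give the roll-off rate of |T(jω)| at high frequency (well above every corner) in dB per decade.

With 1 zero and 3 poles, the high-frequency asymptotic slope is 20 × (1 − 3) = -40 dB/decade.

-40 dB/decade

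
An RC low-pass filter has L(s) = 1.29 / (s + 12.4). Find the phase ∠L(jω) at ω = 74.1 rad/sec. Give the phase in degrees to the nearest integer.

-81°

∠(j74.1 + 12.4) = arctan(74.1/12.4) = 80.50°
∠L(j74.1) = −80.50° = -80.50°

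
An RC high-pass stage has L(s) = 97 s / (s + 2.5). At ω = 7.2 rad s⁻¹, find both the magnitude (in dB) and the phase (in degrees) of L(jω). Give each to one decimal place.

|L| = 39.2 dB, ∠L = 19.1°

|j7.2| = 7.2
|j7.2 + 2.5| = √(7.2² + 2.5²) = 7.622
|L(j7.2)| = 97 × 7.2 / 7.622 = 91.633
20 log₁₀(91.633) = 39.24 dB
∠(j7.2) = 90.00°
∠(j7.2 + 2.5) = arctan(7.2/2.5) = 70.85°
∠L(j7.2) = 90.00° − 70.85° = 19.15°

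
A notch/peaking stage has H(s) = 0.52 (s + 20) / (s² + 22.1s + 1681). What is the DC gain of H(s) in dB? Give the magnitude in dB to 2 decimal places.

H(0) = 0.52 × 20 / 1681 = 0.0061868
20 log₁₀(0.0061868) = -44.171 dB

-44.17 dB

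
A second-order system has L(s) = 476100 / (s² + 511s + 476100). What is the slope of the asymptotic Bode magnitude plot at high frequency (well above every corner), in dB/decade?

-40 dB/decade

With 0 zeros and 2 poles, the high-frequency asymptotic slope is 20 × (0 − 2) = -40 dB/decade.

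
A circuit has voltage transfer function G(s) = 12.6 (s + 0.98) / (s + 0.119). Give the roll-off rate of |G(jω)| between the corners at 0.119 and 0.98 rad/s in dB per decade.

In this band the factors already past their corner are: pole at 0.119; net slope = -20 dB/decade.

-20 dB/decade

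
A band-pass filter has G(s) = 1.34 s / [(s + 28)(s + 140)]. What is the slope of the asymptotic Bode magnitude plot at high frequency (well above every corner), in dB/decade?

With 1 zero and 2 poles, the high-frequency asymptotic slope is 20 × (1 − 2) = -20 dB/decade.

-20 dB/decade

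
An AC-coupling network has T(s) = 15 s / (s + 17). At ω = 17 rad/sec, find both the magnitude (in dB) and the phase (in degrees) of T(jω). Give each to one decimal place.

|T| = 20.5 dB, ∠T = 45.0°

|j17| = 17
|j17 + 17| = √(17² + 17²) = 24.04
|T(j17)| = 15 × 17 / 24.04 = 10.607
20 log₁₀(10.607) = 20.51 dB
∠(j17) = 90.00°
∠(j17 + 17) = arctan(17/17) = 45.00°
∠T(j17) = 90.00° − 45.00° = 45.00°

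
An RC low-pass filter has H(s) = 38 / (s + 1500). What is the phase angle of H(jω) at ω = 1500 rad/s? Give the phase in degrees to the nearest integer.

-45°

∠(j1500 + 1500) = arctan(1500/1500) = 45.00°
∠H(j1500) = −45.00° = -45.00°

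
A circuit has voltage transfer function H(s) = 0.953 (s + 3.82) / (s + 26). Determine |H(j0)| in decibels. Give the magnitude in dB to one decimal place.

-17.1 dB

H(0) = 0.953 × 3.82 / 26 = 0.14002
20 log₁₀(0.14002) = -17.08 dB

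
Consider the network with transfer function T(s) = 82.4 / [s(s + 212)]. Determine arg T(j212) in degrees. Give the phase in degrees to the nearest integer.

∠(j212 + 212) = arctan(212/212) = 45.00°
∠(j212) = 90.00°
∠T(j212) = − (45.00° + 90.00°) = -135.00°

-135 deg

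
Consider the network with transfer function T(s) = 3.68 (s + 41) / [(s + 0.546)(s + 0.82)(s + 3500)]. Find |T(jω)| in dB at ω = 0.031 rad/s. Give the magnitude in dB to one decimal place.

|j0.031 + 41| = √(0.031² + 41²) = 41
|j0.031 + 0.546| = √(0.031² + 0.546²) = 0.5469
|j0.031 + 0.82| = √(0.031² + 0.82²) = 0.8206
|j0.031 + 3500| = √(0.031² + 3500²) = 3500
|T(j0.031)| = 3.68 × 41 / (0.5469 × 0.8206 × 3500) = 0.096061
20 log₁₀(0.096061) = -20.35 dB

-20.3 dB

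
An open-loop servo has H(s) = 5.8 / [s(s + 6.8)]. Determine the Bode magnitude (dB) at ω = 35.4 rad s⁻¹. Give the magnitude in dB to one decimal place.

|j35.4 + 6.8| = √(35.4² + 6.8²) = 36.05
|j35.4| = 35.4
|H(j35.4)| = 5.8 / (36.05 × 35.4) = 0.0045452
20 log₁₀(0.0045452) = -46.85 dB

-46.8 dB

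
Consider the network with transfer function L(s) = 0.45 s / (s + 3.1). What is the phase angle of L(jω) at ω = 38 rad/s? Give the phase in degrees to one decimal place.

∠(j38) = 90.00°
∠(j38 + 3.1) = arctan(38/3.1) = 85.34°
∠L(j38) = 90.00° − 85.34° = 4.66°

4.7°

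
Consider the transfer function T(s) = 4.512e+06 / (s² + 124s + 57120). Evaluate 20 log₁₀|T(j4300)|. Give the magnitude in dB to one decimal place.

|(j4300)² + 124(j4300) + 57120| = |-1.8433e+07 + j5.332e+05| = 1.844e+07
|T(j4300)| = 4.512e+06 / 1.844e+07 = 0.24468
20 log₁₀(0.24468) = -12.23 dB

-12.2 dB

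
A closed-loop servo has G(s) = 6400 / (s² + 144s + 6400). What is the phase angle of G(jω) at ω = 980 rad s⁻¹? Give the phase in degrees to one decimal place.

-171.6°

∠[(j980)² + 144(j980) + 6400] = ∠[-9.54e+05 + j1.4112e+05] = 171.59°
∠G(j980) = −171.59° = -171.59°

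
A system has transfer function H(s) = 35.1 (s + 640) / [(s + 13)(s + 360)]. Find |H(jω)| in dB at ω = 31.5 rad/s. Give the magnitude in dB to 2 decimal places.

|j31.5 + 640| = √(31.5² + 640²) = 640.8
|j31.5 + 13| = √(31.5² + 13²) = 34.08
|j31.5 + 360| = √(31.5² + 360²) = 361.4
|H(j31.5)| = 35.1 × 640.8 / (34.08 × 361.4) = 1.8264
20 log₁₀(1.8264) = 5.232 dB

5.23 dB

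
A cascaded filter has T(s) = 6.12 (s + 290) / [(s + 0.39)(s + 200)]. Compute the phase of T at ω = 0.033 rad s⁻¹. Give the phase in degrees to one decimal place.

∠(j0.033 + 290) = arctan(0.033/290) = 0.01°
∠(j0.033 + 0.39) = arctan(0.033/0.39) = 4.84°
∠(j0.033 + 200) = arctan(0.033/200) = 0.01°
∠T(j0.033) = 0.01° − (4.84° + 0.01°) = -4.84°

-4.8 deg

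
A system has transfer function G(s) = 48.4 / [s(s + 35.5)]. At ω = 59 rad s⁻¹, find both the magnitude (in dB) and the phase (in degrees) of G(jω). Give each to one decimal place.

|G| = -38.5 dB, ∠G = -149.0°

|j59 + 35.5| = √(59² + 35.5²) = 68.86
|j59| = 59
|G(j59)| = 48.4 / (68.86 × 59) = 0.011914
20 log₁₀(0.011914) = -38.48 dB
∠(j59 + 35.5) = arctan(59/35.5) = 58.96°
∠(j59) = 90.00°
∠G(j59) = − (58.96° + 90.00°) = -148.96°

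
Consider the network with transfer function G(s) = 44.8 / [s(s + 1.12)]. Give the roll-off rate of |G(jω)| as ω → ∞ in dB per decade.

With 0 zeros and 2 poles, the high-frequency asymptotic slope is 20 × (0 − 2) = -40 dB/decade.

-40 dB/decade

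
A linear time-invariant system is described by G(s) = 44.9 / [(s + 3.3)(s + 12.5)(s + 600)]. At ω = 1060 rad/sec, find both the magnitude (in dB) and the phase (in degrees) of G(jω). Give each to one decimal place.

|G| = -149.7 dB, ∠G = -239.6°

|j1060 + 3.3| = √(1060² + 3.3²) = 1060
|j1060 + 12.5| = √(1060² + 12.5²) = 1060
|j1060 + 600| = √(1060² + 600²) = 1218
|G(j1060)| = 44.9 / (1060 × 1060 × 1218) = 3.2805e-08
20 log₁₀(3.2805e-08) = -149.68 dB
∠(j1060 + 3.3) = arctan(1060/3.3) = 89.82°
∠(j1060 + 12.5) = arctan(1060/12.5) = 89.32°
∠(j1060 + 600) = arctan(1060/600) = 60.49°
∠G(j1060) = − (89.82° + 89.32° + 60.49°) = -239.63°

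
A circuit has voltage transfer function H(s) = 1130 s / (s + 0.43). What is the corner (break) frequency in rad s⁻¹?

The single real pole at s = −0.43 gives a corner at ω = 0.43 rad s⁻¹.

0.43 rad s⁻¹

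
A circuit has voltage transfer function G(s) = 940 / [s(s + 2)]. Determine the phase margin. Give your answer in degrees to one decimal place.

3.7°

Gain crossover: |G(jω)| = 1 at ω ≈ 30.6 rad/sec.
∠G(j30.6) = −90° − arctan(30.6/2) ≈ -176.26°
PM = 180° + (-176.26°) = 3.74°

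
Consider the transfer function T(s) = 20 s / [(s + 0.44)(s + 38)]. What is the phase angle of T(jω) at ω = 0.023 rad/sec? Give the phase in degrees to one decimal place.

∠(j0.023) = 90.00°
∠(j0.023 + 0.44) = arctan(0.023/0.44) = 2.99°
∠(j0.023 + 38) = arctan(0.023/38) = 0.03°
∠T(j0.023) = 90.00° − (2.99° + 0.03°) = 86.97°

87.0 deg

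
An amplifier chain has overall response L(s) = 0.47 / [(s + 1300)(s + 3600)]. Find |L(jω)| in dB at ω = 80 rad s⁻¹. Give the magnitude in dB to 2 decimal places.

-139.98 dB

|j80 + 1300| = √(80² + 1300²) = 1302
|j80 + 3600| = √(80² + 3600²) = 3601
|L(j80)| = 0.47 / (1302 × 3601) = 1.0021e-07
20 log₁₀(1.0021e-07) = -139.982 dB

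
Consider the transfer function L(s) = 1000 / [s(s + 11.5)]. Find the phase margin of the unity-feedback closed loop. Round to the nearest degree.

21°

Gain crossover: |L(jω)| = 1 at ω ≈ 30.6 rad s⁻¹.
∠L(j30.6) = −90° − arctan(30.6/11.5) ≈ -159.40°
PM = 180° + (-159.40°) = 20.60°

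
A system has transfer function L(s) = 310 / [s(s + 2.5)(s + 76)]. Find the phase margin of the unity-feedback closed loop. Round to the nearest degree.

59°

Gain crossover: |L(jω)| = 1 at ω ≈ 1.42 rad/s.
∠L(j1.42) = −90° − arctan(1.42/2.5) − arctan(1.42/76) ≈ -120.64°
PM = 180° + (-120.64°) = 59.36°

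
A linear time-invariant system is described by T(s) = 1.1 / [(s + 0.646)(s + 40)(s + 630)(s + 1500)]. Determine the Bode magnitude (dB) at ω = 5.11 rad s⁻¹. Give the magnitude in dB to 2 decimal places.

-165.03 dB

|j5.11 + 0.646| = √(5.11² + 0.646²) = 5.151
|j5.11 + 40| = √(5.11² + 40²) = 40.33
|j5.11 + 630| = √(5.11² + 630²) = 630
|j5.11 + 1500| = √(5.11² + 1500²) = 1500
|T(j5.11)| = 1.1 / (5.151 × 40.33 × 630 × 1500) = 5.6041e-09
20 log₁₀(5.6041e-09) = -165.030 dB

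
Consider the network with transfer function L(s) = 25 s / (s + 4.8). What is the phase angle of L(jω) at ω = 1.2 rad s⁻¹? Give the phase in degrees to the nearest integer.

∠(j1.2) = 90.00°
∠(j1.2 + 4.8) = arctan(1.2/4.8) = 14.04°
∠L(j1.2) = 90.00° − 14.04° = 75.96°

76°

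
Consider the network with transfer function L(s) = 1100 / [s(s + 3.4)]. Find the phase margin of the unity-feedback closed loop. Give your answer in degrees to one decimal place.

5.9°

Gain crossover: |L(jω)| = 1 at ω ≈ 33.1 rad/sec.
∠L(j33.1) = −90° − arctan(33.1/3.4) ≈ -174.13°
PM = 180° + (-174.13°) = 5.87°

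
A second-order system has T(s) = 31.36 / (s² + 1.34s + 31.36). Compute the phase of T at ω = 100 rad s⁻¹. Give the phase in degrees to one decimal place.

∠[(j100)² + 1.34(j100) + 31.36] = ∠[-9968.6 + j134] = 179.23°
∠T(j100) = −179.23° = -179.23°

-179.2°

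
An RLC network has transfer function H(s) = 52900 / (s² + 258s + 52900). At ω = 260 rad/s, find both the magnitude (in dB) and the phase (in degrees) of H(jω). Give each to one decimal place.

|H| = -2.3 dB, ∠H = -102.4°

|(j260)² + 258(j260) + 52900| = |-14700 + j67080| = 6.867e+04
|H(j260)| = 52900 / 6.867e+04 = 0.77033
20 log₁₀(0.77033) = -2.27 dB
∠[(j260)² + 258(j260) + 52900] = ∠[-14700 + j67080] = 102.36°
∠H(j260) = −102.36° = -102.36°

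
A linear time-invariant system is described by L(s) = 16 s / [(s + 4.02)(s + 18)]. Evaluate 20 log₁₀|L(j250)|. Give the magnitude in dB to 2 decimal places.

|j250| = 250
|j250 + 4.02| = √(250² + 4.02²) = 250
|j250 + 18| = √(250² + 18²) = 250.6
|L(j250)| = 16 × 250 / (250 × 250.6) = 0.063827
20 log₁₀(0.063827) = -23.900 dB

-23.90 dB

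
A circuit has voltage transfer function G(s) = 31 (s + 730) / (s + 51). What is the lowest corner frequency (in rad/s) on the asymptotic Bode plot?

51 rad/s

Break frequencies occur at each pole and zero magnitude: 51 rad/s, 730 rad/s.
The lowest is 51 rad/s.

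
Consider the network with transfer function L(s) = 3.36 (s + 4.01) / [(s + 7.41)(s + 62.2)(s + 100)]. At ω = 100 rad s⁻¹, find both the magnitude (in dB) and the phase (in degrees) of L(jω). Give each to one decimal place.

|L| = -73.9 dB, ∠L = -101.2°

|j100 + 4.01| = √(100² + 4.01²) = 100.1
|j100 + 7.41| = √(100² + 7.41²) = 100.3
|j100 + 62.2| = √(100² + 62.2²) = 117.8
|j100 + 100| = √(100² + 100²) = 141.4
|L(j100)| = 3.36 × 100.1 / (100.3 × 117.8 × 141.4) = 0.00020136
20 log₁₀(0.00020136) = -73.92 dB
∠(j100 + 4.01) = arctan(100/4.01) = 87.70°
∠(j100 + 7.41) = arctan(100/7.41) = 85.76°
∠(j100 + 62.2) = arctan(100/62.2) = 58.12°
∠(j100 + 100) = arctan(100/100) = 45.00°
∠L(j100) = 87.70° − (85.76° + 58.12° + 45.00°) = -101.18°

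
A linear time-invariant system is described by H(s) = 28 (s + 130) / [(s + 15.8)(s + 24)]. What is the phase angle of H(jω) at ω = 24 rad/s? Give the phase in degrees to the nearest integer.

∠(j24 + 130) = arctan(24/130) = 10.46°
∠(j24 + 15.8) = arctan(24/15.8) = 56.64°
∠(j24 + 24) = arctan(24/24) = 45.00°
∠H(j24) = 10.46° − (56.64° + 45.00°) = -91.18°

-91°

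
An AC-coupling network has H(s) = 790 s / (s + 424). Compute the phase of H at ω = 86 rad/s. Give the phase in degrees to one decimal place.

∠(j86) = 90.00°
∠(j86 + 424) = arctan(86/424) = 11.47°
∠H(j86) = 90.00° − 11.47° = 78.53°

78.5°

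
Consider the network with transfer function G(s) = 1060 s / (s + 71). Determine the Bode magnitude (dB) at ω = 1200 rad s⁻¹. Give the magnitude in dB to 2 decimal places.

|j1200| = 1200
|j1200 + 71| = √(1200² + 71²) = 1202
|G(j1200)| = 1060 × 1200 / 1202 = 1058.1
20 log₁₀(1058.1) = 60.491 dB

60.49 dB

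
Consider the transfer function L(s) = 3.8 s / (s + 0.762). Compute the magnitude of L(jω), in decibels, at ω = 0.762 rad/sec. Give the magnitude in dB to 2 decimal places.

8.59 dB

|j0.762| = 0.762
|j0.762 + 0.762| = √(0.762² + 0.762²) = 1.078
|L(j0.762)| = 3.8 × 0.762 / 1.078 = 2.687
20 log₁₀(2.687) = 8.585 dB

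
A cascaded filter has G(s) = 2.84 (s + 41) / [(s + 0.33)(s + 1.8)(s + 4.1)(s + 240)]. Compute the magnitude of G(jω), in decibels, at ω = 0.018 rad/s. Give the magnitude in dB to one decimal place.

-14.0 dB

|j0.018 + 41| = √(0.018² + 41²) = 41
|j0.018 + 0.33| = √(0.018² + 0.33²) = 0.3305
|j0.018 + 1.8| = √(0.018² + 1.8²) = 1.8
|j0.018 + 4.1| = √(0.018² + 4.1²) = 4.1
|j0.018 + 240| = √(0.018² + 240²) = 240
|G(j0.018)| = 2.84 × 41 / (0.3305 × 1.8 × 4.1 × 240) = 0.19891
20 log₁₀(0.19891) = -14.03 dB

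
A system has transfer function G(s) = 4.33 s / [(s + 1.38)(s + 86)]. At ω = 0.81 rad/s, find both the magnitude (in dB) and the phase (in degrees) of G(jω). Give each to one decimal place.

|j0.81| = 0.81
|j0.81 + 1.38| = √(0.81² + 1.38²) = 1.6
|j0.81 + 86| = √(0.81² + 86²) = 86
|G(j0.81)| = 4.33 × 0.81 / (1.6 × 86) = 0.025485
20 log₁₀(0.025485) = -31.87 dB
∠(j0.81) = 90.00°
∠(j0.81 + 1.38) = arctan(0.81/1.38) = 30.41°
∠(j0.81 + 86) = arctan(0.81/86) = 0.54°
∠G(j0.81) = 90.00° − (30.41° + 0.54°) = 59.05°

|G| = -31.9 dB, ∠G = 59.0°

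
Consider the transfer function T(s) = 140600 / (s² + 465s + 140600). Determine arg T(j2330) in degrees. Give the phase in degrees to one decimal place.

∠[(j2330)² + 465(j2330) + 140600] = ∠[-5.2883e+06 + j1.0834e+06] = 168.42°
∠T(j2330) = −168.42° = -168.42°

-168.4 deg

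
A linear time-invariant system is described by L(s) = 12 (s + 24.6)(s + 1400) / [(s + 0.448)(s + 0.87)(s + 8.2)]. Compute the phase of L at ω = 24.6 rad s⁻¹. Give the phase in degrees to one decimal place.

-202.5°

∠(j24.6 + 24.6) = arctan(24.6/24.6) = 45.00°
∠(j24.6 + 1400) = arctan(24.6/1400) = 1.01°
∠(j24.6 + 0.448) = arctan(24.6/0.448) = 88.96°
∠(j24.6 + 0.87) = arctan(24.6/0.87) = 87.97°
∠(j24.6 + 8.2) = arctan(24.6/8.2) = 71.57°
∠L(j24.6) = 45.00° + 1.01° − (88.96° + 87.97° + 71.57°) = -202.49°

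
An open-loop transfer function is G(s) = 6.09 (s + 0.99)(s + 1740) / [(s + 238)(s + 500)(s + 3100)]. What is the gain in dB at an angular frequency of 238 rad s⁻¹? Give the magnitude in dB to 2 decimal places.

|j238 + 0.99| = √(238² + 0.99²) = 238
|j238 + 1740| = √(238² + 1740²) = 1756
|j238 + 238| = √(238² + 238²) = 336.6
|j238 + 500| = √(238² + 500²) = 553.8
|j238 + 3100| = √(238² + 3100²) = 3109
|G(j238)| = 6.09 × 238 × 1756 / (336.6 × 553.8 × 3109) = 0.0043926
20 log₁₀(0.0043926) = -47.145 dB

-47.15 dB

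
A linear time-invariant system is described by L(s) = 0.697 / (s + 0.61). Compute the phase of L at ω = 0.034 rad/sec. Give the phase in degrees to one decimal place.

∠(j0.034 + 0.61) = arctan(0.034/0.61) = 3.19°
∠L(j0.034) = −3.19° = -3.19°

-3.2 deg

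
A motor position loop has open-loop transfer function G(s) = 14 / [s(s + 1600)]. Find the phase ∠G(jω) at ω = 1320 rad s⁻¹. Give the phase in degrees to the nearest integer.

∠(j1320 + 1600) = arctan(1320/1600) = 39.52°
∠(j1320) = 90.00°
∠G(j1320) = − (39.52° + 90.00°) = -129.52°

-130°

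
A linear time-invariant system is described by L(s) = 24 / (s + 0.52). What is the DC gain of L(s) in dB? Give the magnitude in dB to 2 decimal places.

33.28 dB

L(0) = 24 / 0.52 = 46.154
20 log₁₀(46.154) = 33.284 dB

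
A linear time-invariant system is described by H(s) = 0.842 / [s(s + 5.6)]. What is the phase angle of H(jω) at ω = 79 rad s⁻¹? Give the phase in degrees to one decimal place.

∠(j79 + 5.6) = arctan(79/5.6) = 85.95°
∠(j79) = 90.00°
∠H(j79) = − (85.95° + 90.00°) = -175.95°

-175.9°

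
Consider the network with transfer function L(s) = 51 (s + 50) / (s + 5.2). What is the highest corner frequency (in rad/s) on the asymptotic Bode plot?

Break frequencies occur at each pole and zero magnitude: 5.2 rad/s, 50 rad/s.
The highest is 50 rad/s.

50 rad/s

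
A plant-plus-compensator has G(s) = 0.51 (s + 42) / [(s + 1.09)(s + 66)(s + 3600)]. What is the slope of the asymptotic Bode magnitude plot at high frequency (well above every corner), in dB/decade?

With 1 zero and 3 poles, the high-frequency asymptotic slope is 20 × (1 − 3) = -40 dB/decade.

-40 dB/decade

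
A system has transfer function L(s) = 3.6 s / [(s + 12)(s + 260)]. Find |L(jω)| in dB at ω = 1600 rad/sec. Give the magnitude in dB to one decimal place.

|j1600| = 1600
|j1600 + 12| = √(1600² + 12²) = 1600
|j1600 + 260| = √(1600² + 260²) = 1621
|L(j1600)| = 3.6 × 1600 / (1600 × 1621) = 0.0022208
20 log₁₀(0.0022208) = -53.07 dB

-53.1 dB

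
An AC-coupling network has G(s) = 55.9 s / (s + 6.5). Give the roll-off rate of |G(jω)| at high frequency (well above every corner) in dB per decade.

0 dB/decade

With 1 zero and 1 pole, the high-frequency asymptotic slope is 20 × (1 − 1) = 0 dB/decade.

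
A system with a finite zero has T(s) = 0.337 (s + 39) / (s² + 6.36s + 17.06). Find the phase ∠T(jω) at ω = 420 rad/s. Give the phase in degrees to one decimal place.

∠(j420 + 39) = arctan(420/39) = 84.69°
∠[(j420)² + 6.36(j420) + 17.06] = ∠[-1.7638e+05 + j2671.2] = 179.13°
∠T(j420) = 84.69° − 179.13° = -94.44°

-94.4 deg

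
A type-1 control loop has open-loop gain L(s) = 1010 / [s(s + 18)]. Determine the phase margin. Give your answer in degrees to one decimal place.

Gain crossover: |L(jω)| = 1 at ω ≈ 29.3 rad/s.
∠L(j29.3) = −90° − arctan(29.3/18) ≈ -148.47°
PM = 180° + (-148.47°) = 31.53°

31.5°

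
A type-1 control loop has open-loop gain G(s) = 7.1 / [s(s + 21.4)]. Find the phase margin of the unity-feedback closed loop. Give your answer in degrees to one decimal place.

Gain crossover: |G(jω)| = 1 at ω ≈ 0.332 rad/s.
∠G(j0.332) = −90° − arctan(0.332/21.4) ≈ -90.89°
PM = 180° + (-90.89°) = 89.11°

89.1°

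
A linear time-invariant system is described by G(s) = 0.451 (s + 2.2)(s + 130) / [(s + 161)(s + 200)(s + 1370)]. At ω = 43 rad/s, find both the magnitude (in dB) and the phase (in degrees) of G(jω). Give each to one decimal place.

|j43 + 2.2| = √(43² + 2.2²) = 43.06
|j43 + 130| = √(43² + 130²) = 136.9
|j43 + 161| = √(43² + 161²) = 166.6
|j43 + 200| = √(43² + 200²) = 204.6
|j43 + 1370| = √(43² + 1370²) = 1371
|G(j43)| = 0.451 × 43.06 × 136.9 / (166.6 × 204.6 × 1371) = 5.6903e-05
20 log₁₀(5.6903e-05) = -84.90 dB
∠(j43 + 2.2) = arctan(43/2.2) = 87.07°
∠(j43 + 130) = arctan(43/130) = 18.30°
∠(j43 + 161) = arctan(43/161) = 14.95°
∠(j43 + 200) = arctan(43/200) = 12.13°
∠(j43 + 1370) = arctan(43/1370) = 1.80°
∠G(j43) = 87.07° + 18.30° − (14.95° + 12.13° + 1.80°) = 76.49°

|G| = -84.9 dB, ∠G = 76.5°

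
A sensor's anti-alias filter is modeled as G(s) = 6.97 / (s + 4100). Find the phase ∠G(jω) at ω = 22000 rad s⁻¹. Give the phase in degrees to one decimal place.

-79.4°

∠(j22000 + 4100) = arctan(22000/4100) = 79.44°
∠G(j22000) = −79.44° = -79.44°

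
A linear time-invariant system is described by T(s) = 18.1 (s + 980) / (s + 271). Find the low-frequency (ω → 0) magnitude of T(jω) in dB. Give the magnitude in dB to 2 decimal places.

T(0) = 18.1 × 980 / 271 = 65.454
20 log₁₀(65.454) = 36.319 dB

36.32 dB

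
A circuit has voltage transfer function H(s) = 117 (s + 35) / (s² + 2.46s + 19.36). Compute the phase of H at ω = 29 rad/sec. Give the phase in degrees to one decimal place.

∠(j29 + 35) = arctan(29/35) = 39.64°
∠[(j29)² + 2.46(j29) + 19.36] = ∠[-821.64 + j71.34] = 175.04°
∠H(j29) = 39.64° − 175.04° = -135.39°

-135.4°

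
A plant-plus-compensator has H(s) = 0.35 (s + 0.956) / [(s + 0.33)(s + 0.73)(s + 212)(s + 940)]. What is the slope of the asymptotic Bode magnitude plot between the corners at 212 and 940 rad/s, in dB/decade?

-40 dB/decade

In this band the factors already past their corner are: zero at 0.956, pole at 0.33, pole at 0.73, pole at 212; net slope = -40 dB/decade.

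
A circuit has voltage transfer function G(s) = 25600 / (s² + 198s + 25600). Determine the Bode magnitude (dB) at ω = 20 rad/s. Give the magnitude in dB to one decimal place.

|(j20)² + 198(j20) + 25600| = |25200 + j3960| = 2.551e+04
|G(j20)| = 25600 / 2.551e+04 = 1.0036
20 log₁₀(1.0036) = 0.03 dB

0.0 dB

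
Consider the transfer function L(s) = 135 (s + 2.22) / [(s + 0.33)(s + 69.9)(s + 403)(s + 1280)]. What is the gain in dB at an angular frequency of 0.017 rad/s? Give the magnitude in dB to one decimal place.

-92.0 dB

|j0.017 + 2.22| = √(0.017² + 2.22²) = 2.22
|j0.017 + 0.33| = √(0.017² + 0.33²) = 0.3304
|j0.017 + 69.9| = √(0.017² + 69.9²) = 69.9
|j0.017 + 403| = √(0.017² + 403²) = 403
|j0.017 + 1280| = √(0.017² + 1280²) = 1280
|L(j0.017)| = 135 × 2.22 / (0.3304 × 69.9 × 403 × 1280) = 2.5155e-05
20 log₁₀(2.5155e-05) = -91.99 dB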